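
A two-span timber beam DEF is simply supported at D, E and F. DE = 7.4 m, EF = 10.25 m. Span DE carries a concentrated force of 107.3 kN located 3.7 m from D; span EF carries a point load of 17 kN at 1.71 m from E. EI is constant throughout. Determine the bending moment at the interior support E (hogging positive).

Release continuity at E by inserting a hinge; the redundant is the internal moment M_E. The primary structure is two simply-supported spans DE and EF.
Discontinuity in slope at E on the released structure — sum the simple-span end rotations:
  span DE: point load 107.3 at a = 3.7: Pab(L + a)/(6LEI) = 367.2/EI
  span EF: point load 17 at a = 1.71: Pab(L + b)/(6LEI) = 75.85/EI
  relative rotation θ_0 = (367.2 + 75.85)/EI = 443.1/EI
A unit hogging moment at E produces rotation L₁/(3EI) + L₂/(3EI) = 5.883/EI.
Compatibility: M_E·(L₁+L₂)/(3EI) = θ_0, giving M_E = 75.31 kN·m (hogging).

M_E = 75.31 kN·m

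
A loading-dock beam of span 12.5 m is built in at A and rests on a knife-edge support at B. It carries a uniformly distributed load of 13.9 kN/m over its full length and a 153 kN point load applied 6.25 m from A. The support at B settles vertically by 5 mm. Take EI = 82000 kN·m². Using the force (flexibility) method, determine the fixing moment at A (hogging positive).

M_A = 638 kN·m

Release the roller at B. Primary structure: cantilever fixed at A.
Primary-structure tip deflection at B by superposition:
  UDL 13.9: wL⁴/(8EI) = 42419/EI
  point load 153 at a = 6.25: Pa²(3L − a)/(6EI) = 31128/EI
  δ_0 = 73547/EI
Tip deflection under a unit load at B: L³/(3EI) = 651/EI.
With EI = 82000 kN·m²: δ_0 = 0.89692 m and δ_{BB} = 0.00794 m/kN.
Compatibility — the beam at B must follow the support down by 0.005 m: δ_0 − R_B·δ_{BB} = 0.005, so R_B = (0.89692 − 0.005)/0.00794 = 112.3 kN.
Moment equilibrium about A: M_A = Σ(load moments about A) − R_B·L = 2042 − 112.3×12.5 = 638 kN·m.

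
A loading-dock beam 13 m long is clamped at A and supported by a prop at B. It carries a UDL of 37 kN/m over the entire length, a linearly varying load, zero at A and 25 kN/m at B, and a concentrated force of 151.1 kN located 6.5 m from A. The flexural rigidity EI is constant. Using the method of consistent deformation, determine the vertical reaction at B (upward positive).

R_B = 317 kN

Release the roller at B. Primary structure: cantilever fixed at A.
Deflection at B on the released cantilever, summing each load's contribution:
  UDL 37: wL⁴/(8EI) = 132095/EI
  triangular load, peak 25 at the free end: 11w₀L⁴/(120EI) = 65452/EI
  point load 151.1 at a = 6.5: Pa²(3L − a)/(6EI) = 34580/EI
  δ_0 = 232127/EI
Flexibility coefficient — unit upward force at B: δ_{BB} = L³/(3EI) = 732.3/EI.
Compatibility at B: δ_0 − R_B·δ_{BB} = 0, so R_B = 232127/732.3 = 317 kN.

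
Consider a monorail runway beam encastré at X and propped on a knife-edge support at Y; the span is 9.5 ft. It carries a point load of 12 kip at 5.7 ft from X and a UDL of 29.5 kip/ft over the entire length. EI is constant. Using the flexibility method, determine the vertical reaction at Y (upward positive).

R_Y = 110.3 kip

Choose R_Y as the redundant. The primary structure is the cantilever fixed at X.
Deflection at Y on the released cantilever, summing each load's contribution:
  point load 12 at a = 5.7: Pa²(3L − a)/(6EI) = 1482/EI
  UDL 29.5: wL⁴/(8EI) = 30035/EI
  δ_0 = 31516/EI
Tip deflection under a unit load at Y: L³/(3EI) = 285.8/EI.
The prop prevents deflection at Y: R_Y = δ_0/δ_{YY} = 31516/285.8 = 110.3 kip.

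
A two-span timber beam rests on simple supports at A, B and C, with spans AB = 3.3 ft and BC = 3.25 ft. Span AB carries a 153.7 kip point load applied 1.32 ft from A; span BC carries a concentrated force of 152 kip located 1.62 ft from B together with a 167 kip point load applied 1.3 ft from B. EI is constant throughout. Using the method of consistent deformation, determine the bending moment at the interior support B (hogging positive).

Take M_B as the redundant. Released structure: two simple spans AB and BC with a hinge at B.
Rotations at B on the released spans (each span's end-slope, ×1/EI):
  span AB: point load 153.7 at a = 1.32: Pab(L + a)/(6LEI) = 93.73/EI
  span BC: point load 152 at a = 1.62: Pab(L + b)/(6LEI) = 100.4/EI
  span BC: point load 167 at a = 1.3: Pab(L + b)/(6LEI) = 112.9/EI
  relative rotation θ_0 = (93.73 + 213.3)/EI = 307.1/EI
A unit hogging moment at B produces rotation L₁/(3EI) + L₂/(3EI) = 2.183/EI.
Compatibility: M_B·(L₁+L₂)/(3EI) = θ_0, giving M_B = 140.6 kip·ft (hogging).

M_B = 140.6 kip·ft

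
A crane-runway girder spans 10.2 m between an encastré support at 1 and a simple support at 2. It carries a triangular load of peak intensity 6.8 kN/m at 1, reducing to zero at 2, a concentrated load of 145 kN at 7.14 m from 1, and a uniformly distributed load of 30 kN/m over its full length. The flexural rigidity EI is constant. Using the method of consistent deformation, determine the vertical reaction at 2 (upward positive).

R_2 = 203.4 kN

Take the reaction at 2 as the redundant and release it; the primary structure is a cantilever fixed at 1.
Downward deflection at the released point 2 due to the loads:
  triangular load, peak 6.8 at the fixed end: w₀L⁴/(30EI) = 2454/EI
  point load 145 at a = 7.14: Pa²(3L − a)/(6EI) = 28903/EI
  UDL 30: wL⁴/(8EI) = 40591/EI
  δ_0 = 71948/EI
Flexibility coefficient — unit upward force at 2: δ_{22} = L³/(3EI) = 353.7/EI.
The prop prevents deflection at 2: R_2 = δ_0/δ_{22} = 71948/353.7 = 203.4 kN.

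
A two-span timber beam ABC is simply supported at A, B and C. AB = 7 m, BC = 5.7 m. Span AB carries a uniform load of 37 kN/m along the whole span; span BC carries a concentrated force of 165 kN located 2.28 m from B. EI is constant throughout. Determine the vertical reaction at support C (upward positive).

R_C = 29.87 kN

Take M_B as the redundant. Released structure: two simple spans AB and BC with a hinge at B.
Discontinuity in slope at B on the released structure — sum the simple-span end rotations:
  span AB: UDL 37: wL³/(24EI) = 528.8/EI
  span BC: point load 165 at a = 2.28: Pab(L + b)/(6LEI) = 343.1/EI
  relative rotation θ_0 = (528.8 + 343.1)/EI = 871.9/EI
A unit hogging moment at B produces rotation L₁/(3EI) + L₂/(3EI) = 4.233/EI.
Slope continuity at B: θ_0 = M_B·4.233/EI, so M_B = 871.9/4.233 = 206 kN·m (hogging).
Span BC, ΣM about C: R_B^{BC}·5.7 = 564.3 + 206, so R_B^{BC} = 135.1 kN and R_C = 165 − 135.1 = 29.87 kN.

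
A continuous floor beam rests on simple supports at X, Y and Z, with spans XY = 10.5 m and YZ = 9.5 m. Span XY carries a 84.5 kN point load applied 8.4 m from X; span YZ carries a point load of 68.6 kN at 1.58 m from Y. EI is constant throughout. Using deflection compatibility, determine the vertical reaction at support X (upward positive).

Insert a hinge at Y; M_Y is the redundant, and each span becomes simply supported.
Rotations at Y on the released spans (each span's end-slope, ×1/EI):
  span XY: point load 84.5 at a = 8.4: Pab(L + a)/(6LEI) = 447.2/EI
  span YZ: point load 68.6 at a = 1.58: Pab(L + b)/(6LEI) = 262.3/EI
  relative rotation θ_0 = (447.2 + 262.3)/EI = 709.5/EI
A unit hogging moment at Y produces rotation L₁/(3EI) + L₂/(3EI) = 6.667/EI.
Compatibility: M_Y·(L₁+L₂)/(3EI) = θ_0, giving M_Y = 106.4 kN·m (hogging).
Span XY, ΣM about X with M_Y applied at Y: R_Y^{XY}·10.5 = 709.8 + 106.4, so R_Y^{XY} = 77.74 kN and R_X = 84.5 − 77.74 = 6.764 kN.

R_X = 6.764 kN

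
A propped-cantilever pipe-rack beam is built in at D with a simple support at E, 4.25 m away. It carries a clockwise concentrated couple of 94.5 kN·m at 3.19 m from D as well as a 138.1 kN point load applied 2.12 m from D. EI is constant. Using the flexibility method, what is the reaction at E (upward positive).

R_E = 74.25 kN

Remove the prop at E; the released (primary) structure is a cantilever built in at D.
Downward deflection at the released point E due to the loads:
  clockwise couple 94.5 at a = 3.19: M₀a(2L − a)/(2EI) = 800.4/EI
  point load 138.1 at a = 2.12: Pa²(3L − a)/(6EI) = 1100/EI
  δ_0 = 1900/EI
Flexibility coefficient — unit upward force at E: δ_{EE} = L³/(3EI) = 25.59/EI.
Compatibility at E: δ_0 − R_E·δ_{EE} = 0, so R_E = 1900/25.59 = 74.25 kN.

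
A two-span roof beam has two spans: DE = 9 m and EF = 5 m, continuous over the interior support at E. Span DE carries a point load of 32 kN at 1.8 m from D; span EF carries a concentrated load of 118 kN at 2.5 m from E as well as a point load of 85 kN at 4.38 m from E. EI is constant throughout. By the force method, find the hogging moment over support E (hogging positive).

M_E = 66.55 kN·m

Insert a hinge at E; M_E is the redundant, and each span becomes simply supported.
End slopes at the hinge E, treating each span as simply supported:
  span DE: point load 32 at a = 1.8: Pab(L + a)/(6LEI) = 82.94/EI
  span EF: point load 118 at a = 2.5: Pab(L + b)/(6LEI) = 184.4/EI
  span EF: point load 85 at a = 4.38: Pab(L + b)/(6LEI) = 43.24/EI
  relative rotation θ_0 = (82.94 + 227.6)/EI = 310.6/EI
A unit hogging moment at E produces rotation L₁/(3EI) + L₂/(3EI) = 4.667/EI.
Compatibility: M_E·(L₁+L₂)/(3EI) = θ_0, giving M_E = 66.55 kN·m (hogging).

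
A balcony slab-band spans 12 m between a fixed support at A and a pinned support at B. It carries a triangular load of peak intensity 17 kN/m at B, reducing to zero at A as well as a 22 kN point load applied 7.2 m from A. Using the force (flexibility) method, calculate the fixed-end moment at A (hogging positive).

Remove the prop at B; the released (primary) structure is a cantilever built in at A.
Downward deflection at the released point B due to the loads:
  triangular load, peak 17 at the free end: 11w₀L⁴/(120EI) = 32314/EI
  point load 22 at a = 7.2: Pa²(3L − a)/(6EI) = 5474/EI
  δ_0 = 37788/EI
Tip deflection under a unit load at B: L³/(3EI) = 576/EI.
The prop prevents deflection at B: R_B = δ_0/δ_{BB} = 37788/576 = 65.6 kN.
Moment equilibrium about A: M_A = Σ(load moments about A) − R_B·L = 974.4 − 65.6×12 = 187.2 kN·m.

M_A = 187.2 kN·m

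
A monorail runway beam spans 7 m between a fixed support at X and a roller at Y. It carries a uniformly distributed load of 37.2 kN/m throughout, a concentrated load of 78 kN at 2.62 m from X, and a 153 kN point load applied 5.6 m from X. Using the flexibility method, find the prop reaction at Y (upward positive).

Choose R_Y as the redundant. The primary structure is the cantilever fixed at X.
Downward deflection at the released point Y due to the loads:
  UDL 37.2: wL⁴/(8EI) = 11165/EI
  point load 78 at a = 2.62: Pa²(3L − a)/(6EI) = 1640/EI
  point load 153 at a = 5.6: Pa²(3L − a)/(6EI) = 12315/EI
  δ_0 = 25120/EI
Flexibility coefficient — unit upward force at Y: δ_{YY} = L³/(3EI) = 114.3/EI.
Compatibility at Y: δ_0 − R_Y·δ_{YY} = 0, so R_Y = 25120/114.3 = 219.7 kN.

R_Y = 219.7 kN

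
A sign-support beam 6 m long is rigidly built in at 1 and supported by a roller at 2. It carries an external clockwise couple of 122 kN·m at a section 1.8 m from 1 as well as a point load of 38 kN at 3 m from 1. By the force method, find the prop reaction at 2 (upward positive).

R_2 = 27.43 kN

Take the reaction at 2 as the redundant and release it; the primary structure is a cantilever fixed at 1.
Downward deflection at the released point 2 due to the loads:
  clockwise couple 122 at a = 1.8: M₀a(2L − a)/(2EI) = 1120/EI
  point load 38 at a = 3: Pa²(3L − a)/(6EI) = 855/EI
  δ_0 = 1975/EI
Tip deflection under a unit load at 2: L³/(3EI) = 72/EI.
The prop prevents deflection at 2: R_2 = δ_0/δ_{22} = 1975/72 = 27.43 kN.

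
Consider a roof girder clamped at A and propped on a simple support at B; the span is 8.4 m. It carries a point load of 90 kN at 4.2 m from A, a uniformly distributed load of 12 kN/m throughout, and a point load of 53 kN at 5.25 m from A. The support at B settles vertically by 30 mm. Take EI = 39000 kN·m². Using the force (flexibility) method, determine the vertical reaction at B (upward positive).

R_B = 84.59 kN

Release the roller at B. Primary structure: cantilever fixed at A.
Downward deflection at the released point B due to the loads:
  point load 90 at a = 4.2: Pa²(3L − a)/(6EI) = 5557/EI
  UDL 12: wL⁴/(8EI) = 7468/EI
  point load 53 at a = 5.25: Pa²(3L − a)/(6EI) = 4857/EI
  δ_0 = 17882/EI
Flexibility coefficient — unit upward force at B: δ_{BB} = L³/(3EI) = 197.6/EI.
With EI = 39000 kN·m²: δ_0 = 0.45851 m and δ_{BB} = 0.005066 m/kN.
Compatibility — the beam at B must follow the support down by 0.03 m: δ_0 − R_B·δ_{BB} = 0.03, so R_B = (0.45851 − 0.03)/0.005066 = 84.59 kN.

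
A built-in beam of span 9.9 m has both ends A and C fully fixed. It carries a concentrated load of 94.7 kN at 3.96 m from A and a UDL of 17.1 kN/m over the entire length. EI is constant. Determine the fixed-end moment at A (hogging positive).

M_A = 274.7 kN·m

Take the two fixed-end moments M_A, M_C as redundants; the released structure is the simple span AC.
On the primary (simply-supported) span, the end slopes from the loading are:
  at A: point load 94.7 at a = 3.96: Pab(L + b)/(6LEI) = 594/EI
  at C: point load 94.7 at a = 3.96: Pab(L + a)/(6LEI) = 519.8/EI
  at A: UDL 17.1: wL³/(24EI) = 691.3/EI
  at C: UDL 17.1: wL³/(24EI) = 691.3/EI
  θ_A0 = 1285/EI,  θ_C0 = 1211/EI
Flexibility coefficients: a unit moment at one end gives L/(3EI) there and L/(6EI) at the far end, so f₁₁ = f₂₂ = 3.3/EI and f₁₂ = f₂₁ = 1.65/EI.
Compatibility — zero rotation at each built-in end:
  3.3 M_A + 1.65 M_C = 1285
  1.65 M_A + 3.3 M_C = 1211
Solving the pair gives M_A = 274.7 kN·m and M_C = 229.7 kN·m (hogging).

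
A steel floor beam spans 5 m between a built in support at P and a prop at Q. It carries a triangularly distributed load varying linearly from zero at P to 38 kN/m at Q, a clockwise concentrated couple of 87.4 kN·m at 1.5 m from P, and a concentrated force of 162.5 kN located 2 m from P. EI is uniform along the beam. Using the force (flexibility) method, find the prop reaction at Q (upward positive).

R_Q = 99.42 kN

Release the roller at Q. Primary structure: cantilever fixed at P.
Primary-structure tip deflection at Q by superposition:
  triangular load, peak 38 at the free end: 11w₀L⁴/(120EI) = 2177/EI
  clockwise couple 87.4 at a = 1.5: M₀a(2L − a)/(2EI) = 557.2/EI
  point load 162.5 at a = 2: Pa²(3L − a)/(6EI) = 1408/EI
  δ_0 = 4143/EI
Tip deflection under a unit load at Q: L³/(3EI) = 41.67/EI.
Compatibility at Q: δ_0 − R_Q·δ_{QQ} = 0, so R_Q = 4143/41.67 = 99.42 kN.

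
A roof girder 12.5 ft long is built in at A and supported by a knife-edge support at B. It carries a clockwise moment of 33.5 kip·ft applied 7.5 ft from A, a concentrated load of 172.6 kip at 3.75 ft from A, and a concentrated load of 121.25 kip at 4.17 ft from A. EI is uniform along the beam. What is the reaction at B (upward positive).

R_B = 42.34 kip

Release the roller at B. Primary structure: cantilever fixed at A.
Deflection at B on the released cantilever, summing each load's contribution:
  clockwise couple 33.5 at a = 7.5: M₀a(2L − a)/(2EI) = 2198/EI
  point load 172.6 at a = 3.75: Pa²(3L − a)/(6EI) = 13653/EI
  point load 121.25 at a = 4.17: Pa²(3L − a)/(6EI) = 11712/EI
  δ_0 = 27564/EI
Flexibility coefficient — unit upward force at B: δ_{BB} = L³/(3EI) = 651/EI.
Compatibility at B: δ_0 − R_B·δ_{BB} = 0, so R_B = 27564/651 = 42.34 kip.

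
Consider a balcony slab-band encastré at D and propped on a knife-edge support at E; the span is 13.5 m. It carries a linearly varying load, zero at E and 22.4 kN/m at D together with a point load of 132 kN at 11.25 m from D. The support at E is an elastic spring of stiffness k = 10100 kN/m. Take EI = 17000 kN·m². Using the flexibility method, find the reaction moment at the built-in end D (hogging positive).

M_D = 420.1 kN·m

Remove the prop at E; the released (primary) structure is a cantilever built in at D.
Downward deflection at the released point E due to the loads:
  triangular load, peak 22.4 at the fixed end: w₀L⁴/(30EI) = 24801/EI
  point load 132 at a = 11.25: Pa²(3L − a)/(6EI) = 81443/EI
  δ_0 = 106244/EI
Flexibility coefficient — unit upward force at E: δ_{EE} = L³/(3EI) = 820.1/EI.
With EI = 17000 kN·m²: δ_0 = 6.2496 m and δ_{EE} = 0.048243 m/kN.
Compatibility — the spring shortens by R_E/k under the reaction it provides: δ_0 − R_E·δ_{EE} = R_E/k. With 1/k = 0.000099 m/kN, R_E = δ_0 / (δ_{EE} + 1/k) = 6.2496 / (0.048243 + 0.000099) = 129.3 kN.
Moment equilibrium about D: M_D = Σ(load moments about D) − R_E·L = 2165 − 129.3×13.5 = 420.1 kN·m.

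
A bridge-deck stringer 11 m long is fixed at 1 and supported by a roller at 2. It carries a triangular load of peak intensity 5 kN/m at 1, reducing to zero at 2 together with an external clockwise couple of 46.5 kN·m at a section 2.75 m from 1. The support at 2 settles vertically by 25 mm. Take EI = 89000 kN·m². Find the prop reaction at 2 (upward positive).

R_2 = 3.259 kN

Release the roller at 2. Primary structure: cantilever fixed at 1.
Downward deflection at the released point 2 due to the loads:
  triangular load, peak 5 at the fixed end: w₀L⁴/(30EI) = 2440/EI
  clockwise couple 46.5 at a = 2.75: M₀a(2L − a)/(2EI) = 1231/EI
  δ_0 = 3671/EI
Tip deflection under a unit load at 2: L³/(3EI) = 443.7/EI.
With EI = 89000 kN·m²: δ_0 = 0.041247 m and δ_{22} = 0.004985 m/kN.
Compatibility — the beam at 2 must follow the support down by 0.025 m: δ_0 − R_2·δ_{22} = 0.025, so R_2 = (0.041247 − 0.025)/0.004985 = 3.259 kN.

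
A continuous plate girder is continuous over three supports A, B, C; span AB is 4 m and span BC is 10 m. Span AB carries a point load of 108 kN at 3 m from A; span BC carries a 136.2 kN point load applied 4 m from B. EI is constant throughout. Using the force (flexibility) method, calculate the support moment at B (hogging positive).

Release continuity at B by inserting a hinge; the redundant is the internal moment M_B. The primary structure is two simply-supported spans AB and BC.
Discontinuity in slope at B on the released structure — sum the simple-span end rotations:
  span AB: point load 108 at a = 3: Pab(L + a)/(6LEI) = 94.5/EI
  span BC: point load 136.2 at a = 4: Pab(L + b)/(6LEI) = 871.7/EI
  relative rotation θ_0 = (94.5 + 871.7)/EI = 966.2/EI
A unit hogging moment at B produces rotation L₁/(3EI) + L₂/(3EI) = 4.667/EI.
Compatibility: M_B·(L₁+L₂)/(3EI) = θ_0, giving M_B = 207 kN·m (hogging).

M_B = 207 kN·m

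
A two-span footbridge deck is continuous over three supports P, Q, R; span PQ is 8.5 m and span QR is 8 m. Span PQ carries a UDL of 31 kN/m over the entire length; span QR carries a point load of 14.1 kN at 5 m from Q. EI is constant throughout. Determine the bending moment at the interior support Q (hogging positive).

Take M_Q as the redundant. Released structure: two simple spans PQ and QR with a hinge at Q.
Discontinuity in slope at Q on the released structure — sum the simple-span end rotations:
  span PQ: UDL 31: wL³/(24EI) = 793.2/EI
  span QR: point load 14.1 at a = 5: Pab(L + b)/(6LEI) = 48.47/EI
  relative rotation θ_0 = (793.2 + 48.47)/EI = 841.7/EI
A unit hogging moment at Q produces rotation L₁/(3EI) + L₂/(3EI) = 5.5/EI.
Slope continuity at Q: θ_0 = M_Q·5.5/EI, so M_Q = 841.7/5.5 = 153 kN·m (hogging).

M_Q = 153 kN·m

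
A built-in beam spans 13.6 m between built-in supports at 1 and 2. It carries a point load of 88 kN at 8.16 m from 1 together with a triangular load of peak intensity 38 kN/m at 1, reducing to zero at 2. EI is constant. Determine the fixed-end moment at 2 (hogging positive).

M_2 = 406.6 kN·m

Take the two fixed-end moments M_1, M_2 as redundants; the released structure is the simple span 12.
Simple-span end rotations at 1 and 2 under the given loads:
  at 1: point load 88 at a = 8.16: Pab(L + b)/(6LEI) = 911.5/EI
  at 2: point load 88 at a = 8.16: Pab(L + a)/(6LEI) = 1042/EI
  at 1: triangular load, peak 38: w₀L³/(45EI) = 2124/EI
  at 2: triangular load, peak 38: 7w₀L³/(360EI) = 1859/EI
  θ_10 = 3036/EI,  θ_20 = 2900/EI
Flexibility coefficients: a unit moment at one end gives L/(3EI) there and L/(6EI) at the far end, so f₁₁ = f₂₂ = 4.533/EI and f₁₂ = f₂₁ = 2.267/EI.
Compatibility — zero rotation at each built-in end:
  4.533 M_1 + 2.267 M_2 = 3036
  2.267 M_1 + 4.533 M_2 = 2900
Solving the pair gives M_1 = 466.3 kN·m and M_2 = 406.6 kN·m (hogging).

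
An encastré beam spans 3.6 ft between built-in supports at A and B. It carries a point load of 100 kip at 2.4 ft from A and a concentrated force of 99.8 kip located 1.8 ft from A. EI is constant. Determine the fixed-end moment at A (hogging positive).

Take the two fixed-end moments M_A, M_B as redundants; the released structure is the simple span AB.
End rotations of the released simple span under the applied load (×1/EI):
  at A: point load 100 at a = 2.4: Pab(L + b)/(6LEI) = 64/EI
  at B: point load 100 at a = 2.4: Pab(L + a)/(6LEI) = 80/EI
  at A: point load 99.8 at a = 1.8: Pab(L + b)/(6LEI) = 80.84/EI
  at B: point load 99.8 at a = 1.8: Pab(L + a)/(6LEI) = 80.84/EI
  θ_A0 = 144.8/EI,  θ_B0 = 160.8/EI
Flexibility coefficients: a unit moment at one end gives L/(3EI) there and L/(6EI) at the far end, so f₁₁ = f₂₂ = 1.2/EI and f₁₂ = f₂₁ = 0.6/EI.
Compatibility — zero rotation at each built-in end:
  1.2 M_A + 0.6 M_B = 144.8
  0.6 M_A + 1.2 M_B = 160.8
Solving the pair gives M_A = 71.58 kip·ft and M_B = 98.24 kip·ft (hogging).

M_A = 71.58 kip·ft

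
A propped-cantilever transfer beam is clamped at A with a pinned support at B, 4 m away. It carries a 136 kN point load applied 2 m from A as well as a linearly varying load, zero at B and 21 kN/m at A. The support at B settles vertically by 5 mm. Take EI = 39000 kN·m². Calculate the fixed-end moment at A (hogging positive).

Remove the prop at B; the released (primary) structure is a cantilever built in at A.
Primary-structure tip deflection at B by superposition:
  point load 136 at a = 2: Pa²(3L − a)/(6EI) = 906.7/EI
  triangular load, peak 21 at the fixed end: w₀L⁴/(30EI) = 179.2/EI
  δ_0 = 1086/EI
Tip deflection under a unit load at B: L³/(3EI) = 21.33/EI.
With EI = 39000 kN·m²: δ_0 = 0.027843 m and δ_{BB} = 0.000547 m/kN.
Compatibility — the beam at B must follow the support down by 0.005 m: δ_0 − R_B·δ_{BB} = 0.005, so R_B = (0.027843 − 0.005)/0.000547 = 41.76 kN.
Moment equilibrium about A: M_A = Σ(load moments about A) − R_B·L = 328 − 41.76×4 = 161 kN·m.

M_A = 161 kN·m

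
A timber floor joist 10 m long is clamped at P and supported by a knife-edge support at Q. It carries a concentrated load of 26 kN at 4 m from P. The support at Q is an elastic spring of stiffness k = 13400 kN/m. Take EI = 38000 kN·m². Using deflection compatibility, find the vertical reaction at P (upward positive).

R_P = 20.64 kN

Choose R_Q as the redundant. The primary structure is the cantilever fixed at P.
Primary-structure tip deflection at Q by superposition:
  point load 26 at a = 4: Pa²(3L − a)/(6EI) = 1803/EI
Tip deflection under a unit load at Q: L³/(3EI) = 333.3/EI.
With EI = 38000 kN·m²: δ_0 = 0.047439 m and δ_{QQ} = 0.008772 m/kN.
Compatibility — the spring shortens by R_Q/k under the reaction it provides: δ_0 − R_Q·δ_{QQ} = R_Q/k. With 1/k = 0.000075 m/kN, R_Q = δ_0 / (δ_{QQ} + 1/k) = 0.047439 / (0.008772 + 0.000075) = 5.362 kN.
Vertical equilibrium: R_P = ΣP − R_Q = 26 − 5.362 = 20.64 kN.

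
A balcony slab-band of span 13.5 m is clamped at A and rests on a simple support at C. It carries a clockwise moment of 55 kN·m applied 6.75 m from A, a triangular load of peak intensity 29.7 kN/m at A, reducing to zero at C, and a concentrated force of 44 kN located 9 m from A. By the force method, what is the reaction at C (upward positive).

Remove the prop at C; the released (primary) structure is a cantilever built in at A.
Deflection at C on the released cantilever, summing each load's contribution:
  clockwise couple 55 at a = 6.75: M₀a(2L − a)/(2EI) = 3759/EI
  triangular load, peak 29.7 at the fixed end: w₀L⁴/(30EI) = 32883/EI
  point load 44 at a = 9: Pa²(3L − a)/(6EI) = 18711/EI
  δ_0 = 55353/EI
Tip deflection under a unit load at C: L³/(3EI) = 820.1/EI.
Compatibility at C: δ_0 − R_C·δ_{CC} = 0, so R_C = 55353/820.1 = 67.49 kN.

R_C = 67.49 kN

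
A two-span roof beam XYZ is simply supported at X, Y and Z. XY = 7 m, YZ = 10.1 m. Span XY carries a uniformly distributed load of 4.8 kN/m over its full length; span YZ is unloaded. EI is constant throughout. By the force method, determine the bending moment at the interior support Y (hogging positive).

Take M_Y as the redundant. Released structure: two simple spans XY and YZ with a hinge at Y.
Discontinuity in slope at Y on the released structure — sum the simple-span end rotations:
  span XY: UDL 4.8: wL³/(24EI) = 68.6/EI
  relative rotation θ_0 = (68.6 + 0)/EI = 68.6/EI
A unit hogging moment at Y produces rotation L₁/(3EI) + L₂/(3EI) = 5.7/EI.
Compatibility: M_Y·(L₁+L₂)/(3EI) = θ_0, giving M_Y = 12.04 kN·m (hogging).

M_Y = 12.04 kN·m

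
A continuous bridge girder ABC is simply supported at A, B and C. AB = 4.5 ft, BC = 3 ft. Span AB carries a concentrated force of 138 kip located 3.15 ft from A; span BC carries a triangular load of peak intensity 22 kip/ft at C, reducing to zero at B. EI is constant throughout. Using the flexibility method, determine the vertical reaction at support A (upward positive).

Take M_B as the redundant. Released structure: two simple spans AB and BC with a hinge at B.
Rotations at B on the released spans (each span's end-slope, ×1/EI):
  span AB: point load 138 at a = 3.15: Pab(L + a)/(6LEI) = 166.3/EI
  span BC: triangular load, peak 22: 7w₀L³/(360EI) = 11.55/EI
  relative rotation θ_0 = (166.3 + 11.55)/EI = 177.8/EI
A unit hogging moment at B produces rotation L₁/(3EI) + L₂/(3EI) = 2.5/EI.
Compatibility: M_B·(L₁+L₂)/(3EI) = θ_0, giving M_B = 71.13 kip·ft (hogging).
Span AB, ΣM about A with M_B applied at B: R_B^{AB}·4.5 = 434.7 + 71.13, so R_B^{AB} = 112.4 kip and R_A = 138 − 112.4 = 25.59 kip.

R_A = 25.59 kip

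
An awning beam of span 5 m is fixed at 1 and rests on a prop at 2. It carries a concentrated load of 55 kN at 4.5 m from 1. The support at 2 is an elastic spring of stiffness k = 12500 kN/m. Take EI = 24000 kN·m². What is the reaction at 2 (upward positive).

R_2 = 44.72 kN

Take the reaction at 2 as the redundant and release it; the primary structure is a cantilever fixed at 1.
Downward deflection at the released point 2 due to the loads:
  point load 55 at a = 4.5: Pa²(3L − a)/(6EI) = 1949/EI
Tip deflection under a unit load at 2: L³/(3EI) = 41.67/EI.
With EI = 24000 kN·m²: δ_0 = 0.081211 m and δ_{22} = 0.001736 m/kN.
Compatibility — the spring shortens by R_2/k under the reaction it provides: δ_0 − R_2·δ_{22} = R_2/k. With 1/k = 0.00008 m/kN, R_2 = δ_0 / (δ_{22} + 1/k) = 0.081211 / (0.001736 + 0.00008) = 44.72 kN.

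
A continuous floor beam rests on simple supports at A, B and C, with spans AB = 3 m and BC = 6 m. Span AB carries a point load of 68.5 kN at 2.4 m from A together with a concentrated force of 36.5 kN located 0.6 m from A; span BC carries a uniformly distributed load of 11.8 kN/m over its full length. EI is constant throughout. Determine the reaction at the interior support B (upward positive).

R_B = 121.9 kN

Take M_B as the redundant. Released structure: two simple spans AB and BC with a hinge at B.
Discontinuity in slope at B on the released structure — sum the simple-span end rotations:
  span AB: point load 68.5 at a = 2.4: Pab(L + a)/(6LEI) = 29.59/EI
  span AB: point load 36.5 at a = 0.6: Pab(L + a)/(6LEI) = 10.51/EI
  span BC: UDL 11.8: wL³/(24EI) = 106.2/EI
  relative rotation θ_0 = (40.1 + 106.2)/EI = 146.3/EI
A unit hogging moment at B produces rotation L₁/(3EI) + L₂/(3EI) = 3/EI.
Compatibility: M_B·(L₁+L₂)/(3EI) = θ_0, giving M_B = 48.77 kN·m (hogging).
Span AB, ΣM about A with M_B applied at B: R_B^{AB}·3 = 186.3 + 48.77, so R_B^{AB} = 78.36 kN and R_A = 105 − 78.36 = 26.64 kN.
Span BC, ΣM about C: R_B^{BC}·6 = 212.4 + 48.77, so R_B^{BC} = 43.53 kN and R_C = 70.8 − 43.53 = 27.27 kN.
R_B = 78.36 + 43.53 = 121.9 kN.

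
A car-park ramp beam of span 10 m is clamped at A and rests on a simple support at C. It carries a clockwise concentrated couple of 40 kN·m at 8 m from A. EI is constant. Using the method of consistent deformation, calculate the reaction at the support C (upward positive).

R_C = 5.76 kN

Choose R_C as the redundant. The primary structure is the cantilever fixed at A.
Primary-structure tip deflection at C by superposition:
  clockwise couple 40 at a = 8: M₀a(2L − a)/(2EI) = 1920/EI
Tip deflection under a unit load at C: L³/(3EI) = 333.3/EI.
The prop prevents deflection at C: R_C = δ_0/δ_{CC} = 1920/333.3 = 5.76 kN.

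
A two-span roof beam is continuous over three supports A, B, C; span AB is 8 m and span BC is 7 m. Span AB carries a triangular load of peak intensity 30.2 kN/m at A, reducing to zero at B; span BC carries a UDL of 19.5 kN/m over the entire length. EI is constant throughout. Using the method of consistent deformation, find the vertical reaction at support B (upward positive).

R_B = 139.6 kN

Take M_B as the redundant. Released structure: two simple spans AB and BC with a hinge at B.
Rotations at B on the released spans (each span's end-slope, ×1/EI):
  span AB: triangular load, peak 30.2: 7w₀L³/(360EI) = 300.7/EI
  span BC: UDL 19.5: wL³/(24EI) = 278.7/EI
  relative rotation θ_0 = (300.7 + 278.7)/EI = 579.3/EI
A unit hogging moment at B produces rotation L₁/(3EI) + L₂/(3EI) = 5/EI.
Slope continuity at B: θ_0 = M_B·5/EI, so M_B = 579.3/5 = 115.9 kN·m (hogging).
Span AB, ΣM about A with M_B applied at B: R_B^{AB}·8 = 322.1 + 115.9, so R_B^{AB} = 54.75 kN and R_A = 120.8 − 54.75 = 66.05 kN.
Span BC, ΣM about C: R_B^{BC}·7 = 477.8 + 115.9, so R_B^{BC} = 84.8 kN and R_C = 136.5 − 84.8 = 51.7 kN.
R_B = 54.75 + 84.8 = 139.6 kN.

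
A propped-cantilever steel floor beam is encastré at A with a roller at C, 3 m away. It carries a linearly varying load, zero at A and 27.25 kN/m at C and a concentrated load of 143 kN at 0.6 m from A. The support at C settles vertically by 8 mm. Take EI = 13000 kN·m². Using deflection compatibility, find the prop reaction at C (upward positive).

Take the reaction at C as the redundant and release it; the primary structure is a cantilever fixed at A.
Downward deflection at the released point C due to the loads:
  triangular load, peak 27.25 at the free end: 11w₀L⁴/(120EI) = 202.3/EI
  point load 143 at a = 0.6: Pa²(3L − a)/(6EI) = 72.07/EI
  δ_0 = 274.4/EI
Tip deflection under a unit load at C: L³/(3EI) = 9/EI.
With EI = 13000 kN·m²: δ_0 = 0.021108 m and δ_{CC} = 0.000692 m/kN.
Compatibility — the beam at C must follow the support down by 0.008 m: δ_0 − R_C·δ_{CC} = 0.008, so R_C = (0.021108 − 0.008)/0.000692 = 18.93 kN.

R_C = 18.93 kN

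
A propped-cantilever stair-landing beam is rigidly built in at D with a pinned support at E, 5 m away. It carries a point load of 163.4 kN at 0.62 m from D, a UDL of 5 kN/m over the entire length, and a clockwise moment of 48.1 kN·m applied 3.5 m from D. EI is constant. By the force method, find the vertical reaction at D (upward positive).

R_D = 162.3 kN

Choose R_E as the redundant. The primary structure is the cantilever fixed at D.
Free-end deflection of the primary structure under the applied loading (downward +):
  point load 163.4 at a = 0.62: Pa²(3L − a)/(6EI) = 150.5/EI
  UDL 5: wL⁴/(8EI) = 390.6/EI
  clockwise couple 48.1 at a = 3.5: M₀a(2L − a)/(2EI) = 547.1/EI
  δ_0 = 1088/EI
Flexibility coefficient — unit upward force at E: δ_{EE} = L³/(3EI) = 41.67/EI.
Compatibility at E: δ_0 − R_E·δ_{EE} = 0, so R_E = 1088/41.67 = 26.12 kN.
Vertical equilibrium: R_D = ΣP − R_E = 188.4 − 26.12 = 162.3 kN.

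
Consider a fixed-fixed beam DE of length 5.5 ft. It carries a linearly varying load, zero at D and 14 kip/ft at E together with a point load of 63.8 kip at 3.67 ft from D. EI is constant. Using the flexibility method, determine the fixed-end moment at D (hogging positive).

M_D = 40.04 kip·ft

Take the two fixed-end moments M_D, M_E as redundants; the released structure is the simple span DE.
Simple-span end rotations at D and E under the given loads:
  at D: triangular load, peak 14: 7w₀L³/(360EI) = 45.29/EI
  at E: triangular load, peak 14: w₀L³/(45EI) = 51.76/EI
  at D: point load 63.8 at a = 3.67: Pab(L + b)/(6LEI) = 95.18/EI
  at E: point load 63.8 at a = 3.67: Pab(L + a)/(6LEI) = 119.1/EI
  θ_D0 = 140.5/EI,  θ_E0 = 170.8/EI
Flexibility coefficients: a unit moment at one end gives L/(3EI) there and L/(6EI) at the far end, so f₁₁ = f₂₂ = 1.833/EI and f₁₂ = f₂₁ = 0.9167/EI.
Compatibility — zero rotation at each built-in end:
  1.833 M_D + 0.9167 M_E = 140.5
  0.9167 M_D + 1.833 M_E = 170.8
Solving the pair gives M_D = 40.04 kip·ft and M_E = 73.16 kip·ft (hogging).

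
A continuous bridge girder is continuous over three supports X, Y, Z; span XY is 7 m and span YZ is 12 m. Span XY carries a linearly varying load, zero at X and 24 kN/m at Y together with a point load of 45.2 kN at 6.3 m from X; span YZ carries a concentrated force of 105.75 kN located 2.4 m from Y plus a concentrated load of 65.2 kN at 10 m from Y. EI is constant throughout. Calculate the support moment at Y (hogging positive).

Release continuity at Y by inserting a hinge; the redundant is the internal moment M_Y. The primary structure is two simply-supported spans XY and YZ.
Rotations at Y on the released spans (each span's end-slope, ×1/EI):
  span XY: triangular load, peak 24: w₀L³/(45EI) = 182.9/EI
  span XY: point load 45.2 at a = 6.3: Pab(L + a)/(6LEI) = 63.12/EI
  span YZ: point load 105.75 at a = 2.4: Pab(L + b)/(6LEI) = 730.9/EI
  span YZ: point load 65.2 at a = 10: Pab(L + b)/(6LEI) = 253.6/EI
  relative rotation θ_0 = (246.1 + 984.5)/EI = 1231/EI
A unit hogging moment at Y produces rotation L₁/(3EI) + L₂/(3EI) = 6.333/EI.
Slope continuity at Y: θ_0 = M_Y·6.333/EI, so M_Y = 1231/6.333 = 194.3 kN·m (hogging).

M_Y = 194.3 kN·m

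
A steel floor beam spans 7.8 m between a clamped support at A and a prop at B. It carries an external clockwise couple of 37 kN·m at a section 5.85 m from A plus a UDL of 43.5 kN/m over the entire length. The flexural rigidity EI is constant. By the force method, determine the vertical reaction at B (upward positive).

R_B = 133.9 kN

Release the roller at B. Primary structure: cantilever fixed at A.
Free-end deflection of the primary structure under the applied loading (downward +):
  clockwise couple 37 at a = 5.85: M₀a(2L − a)/(2EI) = 1055/EI
  UDL 43.5: wL⁴/(8EI) = 20127/EI
  δ_0 = 21182/EI
Tip deflection under a unit load at B: L³/(3EI) = 158.2/EI.
The prop prevents deflection at B: R_B = δ_0/δ_{BB} = 21182/158.2 = 133.9 kN.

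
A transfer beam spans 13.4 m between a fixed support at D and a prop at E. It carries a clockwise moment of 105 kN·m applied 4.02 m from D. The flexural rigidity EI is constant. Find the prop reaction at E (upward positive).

R_E = 5.994 kN

Take the reaction at E as the redundant and release it; the primary structure is a cantilever fixed at D.
Primary-structure tip deflection at E by superposition:
  clockwise couple 105 at a = 4.02: M₀a(2L − a)/(2EI) = 4808/EI
Tip deflection under a unit load at E: L³/(3EI) = 802/EI.
The prop prevents deflection at E: R_E = δ_0/δ_{EE} = 4808/802 = 5.994 kN.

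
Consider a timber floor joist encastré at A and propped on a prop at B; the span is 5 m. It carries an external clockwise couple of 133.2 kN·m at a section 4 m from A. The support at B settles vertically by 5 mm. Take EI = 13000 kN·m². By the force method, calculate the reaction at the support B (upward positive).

R_B = 36.8 kN

Release the roller at B. Primary structure: cantilever fixed at A.
Deflection at B on the released cantilever, summing each load's contribution:
  clockwise couple 133.2 at a = 4: M₀a(2L − a)/(2EI) = 1598/EI
Tip deflection under a unit load at B: L³/(3EI) = 41.67/EI.
With EI = 13000 kN·m²: δ_0 = 0.12295 m and δ_{BB} = 0.003205 m/kN.
Compatibility — the beam at B must follow the support down by 0.005 m: δ_0 − R_B·δ_{BB} = 0.005, so R_B = (0.12295 − 0.005)/0.003205 = 36.8 kN.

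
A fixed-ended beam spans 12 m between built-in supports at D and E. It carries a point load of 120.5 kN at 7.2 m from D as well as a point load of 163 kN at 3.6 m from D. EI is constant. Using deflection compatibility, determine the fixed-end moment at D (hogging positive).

Take the two fixed-end moments M_D, M_E as redundants; the released structure is the simple span DE.
On the primary (simply-supported) span, the end slopes from the loading are:
  at D: point load 120.5 at a = 7.2: Pab(L + b)/(6LEI) = 971.7/EI
  at E: point load 120.5 at a = 7.2: Pab(L + a)/(6LEI) = 1111/EI
  at D: point load 163 at a = 3.6: Pab(L + b)/(6LEI) = 1397/EI
  at E: point load 163 at a = 3.6: Pab(L + a)/(6LEI) = 1068/EI
  θ_D0 = 2368/EI,  θ_E0 = 2179/EI
Flexibility coefficients: a unit moment at one end gives L/(3EI) there and L/(6EI) at the far end, so f₁₁ = f₂₂ = 4/EI and f₁₂ = f₂₁ = 2/EI.
Compatibility — zero rotation at each built-in end:
  4 M_D + 2 M_E = 2368
  2 M_D + 4 M_E = 2179
Solving the pair gives M_D = 426.3 kN·m and M_E = 331.5 kN·m (hogging).

M_D = 426.3 kN·m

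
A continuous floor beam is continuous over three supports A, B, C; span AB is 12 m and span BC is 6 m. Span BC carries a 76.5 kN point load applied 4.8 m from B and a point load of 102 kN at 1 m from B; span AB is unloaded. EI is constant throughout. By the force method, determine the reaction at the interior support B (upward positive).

Insert a hinge at B; M_B is the redundant, and each span becomes simply supported.
Discontinuity in slope at B on the released structure — sum the simple-span end rotations:
  span BC: point load 76.5 at a = 4.8: Pab(L + b)/(6LEI) = 88.13/EI
  span BC: point load 102 at a = 1: Pab(L + b)/(6LEI) = 155.8/EI
  relative rotation θ_0 = (0 + 244)/EI = 244/EI
A unit hogging moment at B produces rotation L₁/(3EI) + L₂/(3EI) = 6/EI.
Compatibility: M_B·(L₁+L₂)/(3EI) = θ_0, giving M_B = 40.66 kN·m (hogging).
Span AB, ΣM about A with M_B applied at B: R_B^{AB}·12 = 0 + 40.66, so R_B^{AB} = 3.388 kN and R_A = 0 − 3.388 = -3.388 kN.
Span BC, ΣM about C: R_B^{BC}·6 = 601.8 + 40.66, so R_B^{BC} = 107.1 kN and R_C = 178.5 − 107.1 = 71.42 kN.
R_B = 3.388 + 107.1 = 110.5 kN.

R_B = 110.5 kN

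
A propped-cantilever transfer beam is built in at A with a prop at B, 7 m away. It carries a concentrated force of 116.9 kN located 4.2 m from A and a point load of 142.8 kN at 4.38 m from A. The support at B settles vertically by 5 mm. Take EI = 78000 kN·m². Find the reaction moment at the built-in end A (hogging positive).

M_A = 322.2 kN·m

Take the reaction at B as the redundant and release it; the primary structure is a cantilever fixed at A.
Downward deflection at the released point B due to the loads:
  point load 116.9 at a = 4.2: Pa²(3L − a)/(6EI) = 5774/EI
  point load 142.8 at a = 4.38: Pa²(3L − a)/(6EI) = 7589/EI
  δ_0 = 13362/EI
Flexibility coefficient — unit upward force at B: δ_{BB} = L³/(3EI) = 114.3/EI.
With EI = 78000 kN·m²: δ_0 = 0.17131 m and δ_{BB} = 0.001466 m/kN.
Compatibility — the beam at B must follow the support down by 0.005 m: δ_0 − R_B·δ_{BB} = 0.005, so R_B = (0.17131 − 0.005)/0.001466 = 113.5 kN.
Moment equilibrium about A: M_A = Σ(load moments about A) − R_B·L = 1116 − 113.5×7 = 322.2 kN·m.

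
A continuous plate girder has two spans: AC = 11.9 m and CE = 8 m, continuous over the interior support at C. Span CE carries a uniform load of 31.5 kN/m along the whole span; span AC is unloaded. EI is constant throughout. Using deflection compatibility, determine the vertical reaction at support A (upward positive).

R_A = -8.513 kN

Release continuity at C by inserting a hinge; the redundant is the internal moment M_C. The primary structure is two simply-supported spans AC and CE.
Rotations at C on the released spans (each span's end-slope, ×1/EI):
  span CE: UDL 31.5: wL³/(24EI) = 672/EI
  relative rotation θ_0 = (0 + 672)/EI = 672/EI
A unit hogging moment at C produces rotation L₁/(3EI) + L₂/(3EI) = 6.633/EI.
Slope continuity at C: θ_0 = M_C·6.633/EI, so M_C = 672/6.633 = 101.3 kN·m (hogging).
Span AC, ΣM about A with M_C applied at C: R_C^{AC}·11.9 = 0 + 101.3, so R_C^{AC} = 8.513 kN and R_A = 0 − 8.513 = -8.513 kN.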